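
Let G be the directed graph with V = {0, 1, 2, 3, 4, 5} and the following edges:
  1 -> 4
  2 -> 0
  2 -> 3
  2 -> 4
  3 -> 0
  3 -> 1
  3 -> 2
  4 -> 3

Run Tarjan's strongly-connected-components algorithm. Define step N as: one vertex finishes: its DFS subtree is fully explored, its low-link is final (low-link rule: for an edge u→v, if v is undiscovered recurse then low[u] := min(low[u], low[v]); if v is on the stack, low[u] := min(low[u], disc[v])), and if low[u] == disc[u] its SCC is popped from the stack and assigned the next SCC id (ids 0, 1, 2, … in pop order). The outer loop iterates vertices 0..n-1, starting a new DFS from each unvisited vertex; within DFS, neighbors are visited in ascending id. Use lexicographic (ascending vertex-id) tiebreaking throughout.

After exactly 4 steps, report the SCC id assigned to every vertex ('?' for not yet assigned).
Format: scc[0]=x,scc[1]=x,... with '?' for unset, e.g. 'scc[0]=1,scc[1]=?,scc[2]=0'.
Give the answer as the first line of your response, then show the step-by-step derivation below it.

scc[0]=0,scc[1]=?,scc[2]=?,scc[3]=?,scc[4]=?,scc[5]=?

step 1: low=(low[0]=0,low[1]=?,low[2]=?,low[3]=?,low[4]=?,low[5]=?); scc=(scc[0]=0,scc[1]=?,scc[2]=?,scc[3]=?,scc[4]=?,scc[5]=?)
step 2: low=(low[0]=0,low[1]=1,low[2]=2,low[3]=1,low[4]=2,low[5]=?); scc=(scc[0]=0,scc[1]=?,scc[2]=?,scc[3]=?,scc[4]=?,scc[5]=?)
step 3: low=(low[0]=0,low[1]=1,low[2]=2,low[3]=1,low[4]=2,low[5]=?); scc=(scc[0]=0,scc[1]=?,scc[2]=?,scc[3]=?,scc[4]=?,scc[5]=?)
step 4: low=(low[0]=0,low[1]=1,low[2]=2,low[3]=1,low[4]=1,low[5]=?); scc=(scc[0]=0,scc[1]=?,scc[2]=?,scc[3]=?,scc[4]=?,scc[5]=?)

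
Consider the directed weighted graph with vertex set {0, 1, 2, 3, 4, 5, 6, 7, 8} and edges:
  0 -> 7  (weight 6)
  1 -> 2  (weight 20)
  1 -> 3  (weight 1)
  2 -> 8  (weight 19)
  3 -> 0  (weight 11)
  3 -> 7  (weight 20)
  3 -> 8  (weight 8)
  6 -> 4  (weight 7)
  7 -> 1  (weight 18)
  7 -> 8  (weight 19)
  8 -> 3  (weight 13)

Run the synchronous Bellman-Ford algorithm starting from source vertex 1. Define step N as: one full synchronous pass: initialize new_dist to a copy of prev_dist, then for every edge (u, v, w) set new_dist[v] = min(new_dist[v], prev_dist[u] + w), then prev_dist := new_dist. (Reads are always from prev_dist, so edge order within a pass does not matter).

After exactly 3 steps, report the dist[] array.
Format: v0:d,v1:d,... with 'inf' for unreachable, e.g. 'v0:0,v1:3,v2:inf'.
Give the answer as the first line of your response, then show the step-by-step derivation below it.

v0:12,v1:0,v2:20,v3:1,v4:inf,v5:inf,v6:inf,v7:18,v8:9

step 1: dist = v0:inf,v1:0,v2:20,v3:1,v4:inf,v5:inf,v6:inf,v7:inf,v8:inf
step 2: dist = v0:12,v1:0,v2:20,v3:1,v4:inf,v5:inf,v6:inf,v7:21,v8:9
step 3: dist = v0:12,v1:0,v2:20,v3:1,v4:inf,v5:inf,v6:inf,v7:18,v8:9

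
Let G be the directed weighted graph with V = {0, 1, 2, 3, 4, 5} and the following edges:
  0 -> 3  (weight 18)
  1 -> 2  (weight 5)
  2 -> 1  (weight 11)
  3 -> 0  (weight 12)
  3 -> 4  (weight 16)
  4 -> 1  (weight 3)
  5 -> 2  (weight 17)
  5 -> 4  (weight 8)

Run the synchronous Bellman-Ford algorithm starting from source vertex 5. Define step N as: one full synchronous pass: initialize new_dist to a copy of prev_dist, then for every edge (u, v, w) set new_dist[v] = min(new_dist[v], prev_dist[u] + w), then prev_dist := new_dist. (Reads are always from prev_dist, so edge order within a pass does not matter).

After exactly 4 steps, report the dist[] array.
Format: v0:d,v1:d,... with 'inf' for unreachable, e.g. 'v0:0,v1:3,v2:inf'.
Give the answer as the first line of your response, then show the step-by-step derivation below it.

v0:inf,v1:11,v2:16,v3:inf,v4:8,v5:0

step 1: dist = v0:inf,v1:inf,v2:17,v3:inf,v4:8,v5:0
step 2: dist = v0:inf,v1:11,v2:17,v3:inf,v4:8,v5:0
step 3: dist = v0:inf,v1:11,v2:16,v3:inf,v4:8,v5:0
step 4: dist = v0:inf,v1:11,v2:16,v3:inf,v4:8,v5:0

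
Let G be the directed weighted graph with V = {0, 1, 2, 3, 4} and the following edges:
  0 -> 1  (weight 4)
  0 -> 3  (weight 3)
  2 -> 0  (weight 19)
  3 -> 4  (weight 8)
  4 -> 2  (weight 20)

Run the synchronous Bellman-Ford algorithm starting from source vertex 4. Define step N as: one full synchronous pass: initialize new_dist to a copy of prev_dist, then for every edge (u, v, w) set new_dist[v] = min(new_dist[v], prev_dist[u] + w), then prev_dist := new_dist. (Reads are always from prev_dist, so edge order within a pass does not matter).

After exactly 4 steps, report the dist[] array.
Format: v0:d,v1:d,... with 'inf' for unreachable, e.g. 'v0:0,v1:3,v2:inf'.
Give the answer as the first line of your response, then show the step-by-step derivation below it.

v0:39,v1:43,v2:20,v3:42,v4:0

step 1: dist = v0:inf,v1:inf,v2:20,v3:inf,v4:0
step 2: dist = v0:39,v1:inf,v2:20,v3:inf,v4:0
step 3: dist = v0:39,v1:43,v2:20,v3:42,v4:0
step 4: dist = v0:39,v1:43,v2:20,v3:42,v4:0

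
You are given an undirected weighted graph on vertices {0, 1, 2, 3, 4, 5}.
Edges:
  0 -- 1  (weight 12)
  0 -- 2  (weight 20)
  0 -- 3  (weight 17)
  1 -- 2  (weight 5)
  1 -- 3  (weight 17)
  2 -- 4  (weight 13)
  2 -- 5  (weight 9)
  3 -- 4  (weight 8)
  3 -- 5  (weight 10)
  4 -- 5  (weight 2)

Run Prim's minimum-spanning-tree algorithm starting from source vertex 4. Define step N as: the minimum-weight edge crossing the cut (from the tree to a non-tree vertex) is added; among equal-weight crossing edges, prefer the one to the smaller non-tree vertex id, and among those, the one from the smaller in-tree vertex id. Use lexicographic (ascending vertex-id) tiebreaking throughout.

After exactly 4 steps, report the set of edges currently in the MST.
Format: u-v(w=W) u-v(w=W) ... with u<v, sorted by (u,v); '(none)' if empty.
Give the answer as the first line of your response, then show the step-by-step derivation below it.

1-2(w=5) 2-5(w=9) 3-4(w=8) 4-5(w=2)

step 1: add edge 4-5 (w=2); MST = {4-5(w=2)}
step 2: add edge 3-4 (w=8); MST = {3-4(w=8) 4-5(w=2)}
step 3: add edge 2-5 (w=9); MST = {2-5(w=9) 3-4(w=8) 4-5(w=2)}
step 4: add edge 1-2 (w=5); MST = {1-2(w=5) 2-5(w=9) 3-4(w=8) 4-5(w=2)}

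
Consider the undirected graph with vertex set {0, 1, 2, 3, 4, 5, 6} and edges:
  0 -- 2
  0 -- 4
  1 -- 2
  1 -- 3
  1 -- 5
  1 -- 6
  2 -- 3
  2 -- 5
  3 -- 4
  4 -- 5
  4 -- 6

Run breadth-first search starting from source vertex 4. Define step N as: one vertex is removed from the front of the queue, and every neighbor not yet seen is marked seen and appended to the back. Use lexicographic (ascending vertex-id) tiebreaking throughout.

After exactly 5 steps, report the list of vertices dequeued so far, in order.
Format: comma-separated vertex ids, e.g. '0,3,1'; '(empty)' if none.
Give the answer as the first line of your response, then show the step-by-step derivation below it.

4,0,3,5,6

step 1: dequeue 4; queue=[0,3,5,6]; order=4
step 2: dequeue 0; queue=[3,5,6,2]; order=4,0
step 3: dequeue 3; queue=[5,6,2,1]; order=4,0,3
step 4: dequeue 5; queue=[6,2,1]; order=4,0,3,5
step 5: dequeue 6; queue=[2,1]; order=4,0,3,5,6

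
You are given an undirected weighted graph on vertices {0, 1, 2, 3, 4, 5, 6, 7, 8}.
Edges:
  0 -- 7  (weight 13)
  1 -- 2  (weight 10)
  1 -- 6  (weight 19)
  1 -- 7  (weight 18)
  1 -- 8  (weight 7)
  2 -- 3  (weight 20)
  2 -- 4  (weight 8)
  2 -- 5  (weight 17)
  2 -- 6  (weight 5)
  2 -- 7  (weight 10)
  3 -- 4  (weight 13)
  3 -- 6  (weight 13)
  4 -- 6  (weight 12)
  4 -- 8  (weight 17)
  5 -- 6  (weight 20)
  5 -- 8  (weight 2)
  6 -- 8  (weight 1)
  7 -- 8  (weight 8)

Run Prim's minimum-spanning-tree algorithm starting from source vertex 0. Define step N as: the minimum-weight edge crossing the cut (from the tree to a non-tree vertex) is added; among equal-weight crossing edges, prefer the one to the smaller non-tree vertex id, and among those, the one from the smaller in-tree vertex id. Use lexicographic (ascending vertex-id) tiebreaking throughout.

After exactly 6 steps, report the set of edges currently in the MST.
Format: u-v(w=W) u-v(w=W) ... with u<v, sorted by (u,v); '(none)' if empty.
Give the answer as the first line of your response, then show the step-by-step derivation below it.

0-7(w=13) 1-8(w=7) 2-6(w=5) 5-8(w=2) 6-8(w=1) 7-8(w=8)

step 1: add edge 0-7 (w=13); MST = {0-7(w=13)}
step 2: add edge 7-8 (w=8); MST = {0-7(w=13) 7-8(w=8)}
step 3: add edge 6-8 (w=1); MST = {0-7(w=13) 6-8(w=1) 7-8(w=8)}
step 4: add edge 5-8 (w=2); MST = {0-7(w=13) 5-8(w=2) 6-8(w=1) 7-8(w=8)}
step 5: add edge 2-6 (w=5); MST = {0-7(w=13) 2-6(w=5) 5-8(w=2) 6-8(w=1) 7-8(w=8)}
step 6: add edge 1-8 (w=7); MST = {0-7(w=13) 1-8(w=7) 2-6(w=5) 5-8(w=2) 6-8(w=1) 7-8(w=8)}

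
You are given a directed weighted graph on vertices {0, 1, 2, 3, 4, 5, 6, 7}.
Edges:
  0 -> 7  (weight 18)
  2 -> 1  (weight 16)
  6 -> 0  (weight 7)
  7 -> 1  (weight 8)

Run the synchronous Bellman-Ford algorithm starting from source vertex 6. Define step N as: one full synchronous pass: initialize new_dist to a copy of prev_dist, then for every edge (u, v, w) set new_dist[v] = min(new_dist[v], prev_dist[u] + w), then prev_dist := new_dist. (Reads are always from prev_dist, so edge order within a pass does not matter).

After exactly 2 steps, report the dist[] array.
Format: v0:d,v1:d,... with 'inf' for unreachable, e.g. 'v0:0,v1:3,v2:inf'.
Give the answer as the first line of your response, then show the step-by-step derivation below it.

v0:7,v1:inf,v2:inf,v3:inf,v4:inf,v5:inf,v6:0,v7:25

step 1: dist = v0:7,v1:inf,v2:inf,v3:inf,v4:inf,v5:inf,v6:0,v7:inf
step 2: dist = v0:7,v1:inf,v2:inf,v3:inf,v4:inf,v5:inf,v6:0,v7:25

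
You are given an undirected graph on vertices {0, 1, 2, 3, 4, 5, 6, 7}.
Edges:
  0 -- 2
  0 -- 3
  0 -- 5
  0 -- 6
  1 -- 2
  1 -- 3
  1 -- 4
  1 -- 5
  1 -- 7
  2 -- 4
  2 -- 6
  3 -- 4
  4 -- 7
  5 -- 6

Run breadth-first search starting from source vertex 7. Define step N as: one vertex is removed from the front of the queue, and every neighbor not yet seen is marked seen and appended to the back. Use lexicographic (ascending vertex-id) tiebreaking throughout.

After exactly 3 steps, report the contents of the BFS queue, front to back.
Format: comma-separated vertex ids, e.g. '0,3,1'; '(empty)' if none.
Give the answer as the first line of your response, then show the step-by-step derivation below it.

2,3,5

step 1: dequeue 7; queue=[1,4]; order=7
step 2: dequeue 1; queue=[4,2,3,5]; order=7,1
step 3: dequeue 4; queue=[2,3,5]; order=7,1,4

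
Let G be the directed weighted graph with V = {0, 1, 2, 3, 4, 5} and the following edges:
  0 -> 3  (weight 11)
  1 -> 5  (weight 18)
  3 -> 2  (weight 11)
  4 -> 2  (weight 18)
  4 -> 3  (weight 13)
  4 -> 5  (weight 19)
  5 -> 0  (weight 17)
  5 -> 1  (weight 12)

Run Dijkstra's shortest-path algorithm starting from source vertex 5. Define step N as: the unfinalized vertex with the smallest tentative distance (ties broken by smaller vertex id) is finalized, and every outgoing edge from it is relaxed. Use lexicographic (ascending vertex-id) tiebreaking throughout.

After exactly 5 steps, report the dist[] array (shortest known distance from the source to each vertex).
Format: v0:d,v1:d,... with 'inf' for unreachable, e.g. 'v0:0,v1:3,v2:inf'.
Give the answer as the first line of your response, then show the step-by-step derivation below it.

v0:17,v1:12,v2:39,v3:28,v4:inf,v5:0

step 1: dist = v0:17,v1:12,v2:inf,v3:inf,v4:inf,v5:0
step 2: dist = v0:17,v1:12,v2:inf,v3:inf,v4:inf,v5:0
step 3: dist = v0:17,v1:12,v2:inf,v3:28,v4:inf,v5:0
step 4: dist = v0:17,v1:12,v2:39,v3:28,v4:inf,v5:0
step 5: dist = v0:17,v1:12,v2:39,v3:28,v4:inf,v5:0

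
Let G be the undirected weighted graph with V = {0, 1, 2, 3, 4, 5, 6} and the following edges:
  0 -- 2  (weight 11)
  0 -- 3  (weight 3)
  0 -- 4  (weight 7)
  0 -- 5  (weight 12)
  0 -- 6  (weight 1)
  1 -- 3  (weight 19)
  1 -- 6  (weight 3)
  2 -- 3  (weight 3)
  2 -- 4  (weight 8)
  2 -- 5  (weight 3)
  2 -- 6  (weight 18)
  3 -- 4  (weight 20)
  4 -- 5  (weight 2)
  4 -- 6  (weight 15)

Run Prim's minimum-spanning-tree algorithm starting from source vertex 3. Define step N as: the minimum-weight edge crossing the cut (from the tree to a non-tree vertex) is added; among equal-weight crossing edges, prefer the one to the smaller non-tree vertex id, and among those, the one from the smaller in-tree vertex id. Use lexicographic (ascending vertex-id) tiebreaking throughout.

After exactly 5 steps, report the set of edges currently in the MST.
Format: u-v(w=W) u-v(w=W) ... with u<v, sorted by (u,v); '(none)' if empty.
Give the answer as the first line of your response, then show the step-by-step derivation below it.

0-3(w=3) 0-6(w=1) 1-6(w=3) 2-3(w=3) 2-5(w=3)

step 1: add edge 0-3 (w=3); MST = {0-3(w=3)}
step 2: add edge 0-6 (w=1); MST = {0-3(w=3) 0-6(w=1)}
step 3: add edge 1-6 (w=3); MST = {0-3(w=3) 0-6(w=1) 1-6(w=3)}
step 4: add edge 2-3 (w=3); MST = {0-3(w=3) 0-6(w=1) 1-6(w=3) 2-3(w=3)}
step 5: add edge 2-5 (w=3); MST = {0-3(w=3) 0-6(w=1) 1-6(w=3) 2-3(w=3) 2-5(w=3)}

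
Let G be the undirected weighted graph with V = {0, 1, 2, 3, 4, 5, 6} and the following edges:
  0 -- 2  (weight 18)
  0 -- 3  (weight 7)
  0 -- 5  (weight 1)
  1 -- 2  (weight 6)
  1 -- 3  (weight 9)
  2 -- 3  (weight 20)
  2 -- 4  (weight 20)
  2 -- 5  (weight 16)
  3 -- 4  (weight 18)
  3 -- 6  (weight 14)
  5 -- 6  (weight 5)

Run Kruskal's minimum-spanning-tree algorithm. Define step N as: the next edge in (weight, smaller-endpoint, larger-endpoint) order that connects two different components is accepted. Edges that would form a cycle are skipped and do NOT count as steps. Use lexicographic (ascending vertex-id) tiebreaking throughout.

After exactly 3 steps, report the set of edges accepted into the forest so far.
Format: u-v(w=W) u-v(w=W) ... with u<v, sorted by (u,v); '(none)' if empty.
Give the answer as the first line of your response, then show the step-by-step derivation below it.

0-5(w=1) 1-2(w=6) 5-6(w=5)

step 1: add edge 0-5 (w=1); MST = {0-5(w=1)}
step 2: add edge 5-6 (w=5); MST = {0-5(w=1) 5-6(w=5)}
step 3: add edge 1-2 (w=6); MST = {0-5(w=1) 1-2(w=6) 5-6(w=5)}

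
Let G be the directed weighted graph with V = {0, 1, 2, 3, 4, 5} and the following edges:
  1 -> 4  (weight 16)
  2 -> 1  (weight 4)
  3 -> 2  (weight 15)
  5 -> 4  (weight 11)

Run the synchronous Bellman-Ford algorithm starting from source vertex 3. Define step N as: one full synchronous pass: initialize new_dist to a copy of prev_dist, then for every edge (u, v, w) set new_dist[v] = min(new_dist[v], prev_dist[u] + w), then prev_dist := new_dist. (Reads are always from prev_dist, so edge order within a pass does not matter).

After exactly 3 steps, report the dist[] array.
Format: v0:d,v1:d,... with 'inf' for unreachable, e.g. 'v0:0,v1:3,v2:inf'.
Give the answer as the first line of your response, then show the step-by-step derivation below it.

v0:inf,v1:19,v2:15,v3:0,v4:35,v5:inf

step 1: dist = v0:inf,v1:inf,v2:15,v3:0,v4:inf,v5:inf
step 2: dist = v0:inf,v1:19,v2:15,v3:0,v4:inf,v5:inf
step 3: dist = v0:inf,v1:19,v2:15,v3:0,v4:35,v5:inf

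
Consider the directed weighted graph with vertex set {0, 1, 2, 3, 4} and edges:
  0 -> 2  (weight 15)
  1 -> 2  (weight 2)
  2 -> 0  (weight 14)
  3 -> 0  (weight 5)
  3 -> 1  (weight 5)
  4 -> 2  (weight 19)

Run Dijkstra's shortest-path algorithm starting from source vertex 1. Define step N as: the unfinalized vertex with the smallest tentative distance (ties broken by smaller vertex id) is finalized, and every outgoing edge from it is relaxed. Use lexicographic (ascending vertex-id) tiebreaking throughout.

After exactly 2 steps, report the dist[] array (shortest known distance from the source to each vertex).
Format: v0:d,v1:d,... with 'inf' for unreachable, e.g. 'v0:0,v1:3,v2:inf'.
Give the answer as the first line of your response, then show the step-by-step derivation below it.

v0:16,v1:0,v2:2,v3:inf,v4:inf

step 1: dist = v0:inf,v1:0,v2:2,v3:inf,v4:inf
step 2: dist = v0:16,v1:0,v2:2,v3:inf,v4:inf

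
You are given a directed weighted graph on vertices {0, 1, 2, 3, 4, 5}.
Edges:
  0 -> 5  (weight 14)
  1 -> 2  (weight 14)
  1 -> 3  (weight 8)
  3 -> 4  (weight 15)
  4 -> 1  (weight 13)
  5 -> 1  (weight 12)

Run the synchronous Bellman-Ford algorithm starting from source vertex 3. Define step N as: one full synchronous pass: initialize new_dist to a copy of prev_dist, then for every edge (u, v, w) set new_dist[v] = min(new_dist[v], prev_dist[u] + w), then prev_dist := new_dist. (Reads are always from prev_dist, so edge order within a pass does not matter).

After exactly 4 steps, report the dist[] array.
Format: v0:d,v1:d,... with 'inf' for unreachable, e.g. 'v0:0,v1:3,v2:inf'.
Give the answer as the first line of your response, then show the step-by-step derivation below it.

v0:inf,v1:28,v2:42,v3:0,v4:15,v5:inf

step 1: dist = v0:inf,v1:inf,v2:inf,v3:0,v4:15,v5:inf
step 2: dist = v0:inf,v1:28,v2:inf,v3:0,v4:15,v5:inf
step 3: dist = v0:inf,v1:28,v2:42,v3:0,v4:15,v5:inf
step 4: dist = v0:inf,v1:28,v2:42,v3:0,v4:15,v5:inf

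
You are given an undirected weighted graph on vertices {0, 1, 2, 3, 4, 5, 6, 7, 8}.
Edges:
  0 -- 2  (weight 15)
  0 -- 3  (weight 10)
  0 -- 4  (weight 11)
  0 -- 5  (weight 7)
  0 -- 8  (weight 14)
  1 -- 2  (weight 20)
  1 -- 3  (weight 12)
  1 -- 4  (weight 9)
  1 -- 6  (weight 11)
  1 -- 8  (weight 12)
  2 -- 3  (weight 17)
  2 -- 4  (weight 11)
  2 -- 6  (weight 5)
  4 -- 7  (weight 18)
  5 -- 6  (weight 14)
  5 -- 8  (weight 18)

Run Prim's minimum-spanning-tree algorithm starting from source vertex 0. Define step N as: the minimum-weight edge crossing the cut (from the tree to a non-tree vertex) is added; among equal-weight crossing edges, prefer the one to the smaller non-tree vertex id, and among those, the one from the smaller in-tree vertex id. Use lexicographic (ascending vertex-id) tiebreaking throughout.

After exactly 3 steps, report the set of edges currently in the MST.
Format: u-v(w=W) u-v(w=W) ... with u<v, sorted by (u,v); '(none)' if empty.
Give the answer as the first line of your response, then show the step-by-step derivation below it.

0-3(w=10) 0-4(w=11) 0-5(w=7)

step 1: add edge 0-5 (w=7); MST = {0-5(w=7)}
step 2: add edge 0-3 (w=10); MST = {0-3(w=10) 0-5(w=7)}
step 3: add edge 0-4 (w=11); MST = {0-3(w=10) 0-4(w=11) 0-5(w=7)}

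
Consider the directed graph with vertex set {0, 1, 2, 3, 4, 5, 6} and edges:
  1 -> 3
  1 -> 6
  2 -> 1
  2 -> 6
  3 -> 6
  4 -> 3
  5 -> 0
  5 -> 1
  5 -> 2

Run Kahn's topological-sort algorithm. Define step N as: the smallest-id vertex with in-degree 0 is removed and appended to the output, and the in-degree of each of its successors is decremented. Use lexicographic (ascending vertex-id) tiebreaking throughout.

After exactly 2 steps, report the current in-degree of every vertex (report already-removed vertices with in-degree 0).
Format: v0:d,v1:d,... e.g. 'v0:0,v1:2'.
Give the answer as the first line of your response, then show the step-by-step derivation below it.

v0:0,v1:1,v2:0,v3:1,v4:0,v5:0,v6:3

step 1: output 4; order=[4]; indeg=(1,2,1,1,0,0,3)
step 2: output 5; order=[4,5]; indeg=(0,1,0,1,0,0,3)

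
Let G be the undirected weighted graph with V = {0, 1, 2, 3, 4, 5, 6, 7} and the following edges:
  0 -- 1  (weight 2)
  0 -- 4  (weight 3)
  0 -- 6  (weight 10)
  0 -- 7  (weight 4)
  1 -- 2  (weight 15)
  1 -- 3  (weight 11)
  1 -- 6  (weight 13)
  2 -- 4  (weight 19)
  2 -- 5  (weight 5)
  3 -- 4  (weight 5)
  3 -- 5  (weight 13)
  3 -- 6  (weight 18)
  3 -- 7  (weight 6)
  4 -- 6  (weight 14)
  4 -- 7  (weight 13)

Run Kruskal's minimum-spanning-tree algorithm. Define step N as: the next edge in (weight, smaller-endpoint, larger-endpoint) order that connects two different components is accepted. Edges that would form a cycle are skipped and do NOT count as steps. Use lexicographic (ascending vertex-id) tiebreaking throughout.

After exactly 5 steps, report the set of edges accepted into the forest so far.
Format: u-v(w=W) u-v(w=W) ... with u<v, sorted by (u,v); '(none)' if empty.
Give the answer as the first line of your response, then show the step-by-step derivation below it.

0-1(w=2) 0-4(w=3) 0-7(w=4) 2-5(w=5) 3-4(w=5)

step 1: add edge 0-1 (w=2); MST = {0-1(w=2)}
step 2: add edge 0-4 (w=3); MST = {0-1(w=2) 0-4(w=3)}
step 3: add edge 0-7 (w=4); MST = {0-1(w=2) 0-4(w=3) 0-7(w=4)}
step 4: add edge 2-5 (w=5); MST = {0-1(w=2) 0-4(w=3) 0-7(w=4) 2-5(w=5)}
step 5: add edge 3-4 (w=5); MST = {0-1(w=2) 0-4(w=3) 0-7(w=4) 2-5(w=5) 3-4(w=5)}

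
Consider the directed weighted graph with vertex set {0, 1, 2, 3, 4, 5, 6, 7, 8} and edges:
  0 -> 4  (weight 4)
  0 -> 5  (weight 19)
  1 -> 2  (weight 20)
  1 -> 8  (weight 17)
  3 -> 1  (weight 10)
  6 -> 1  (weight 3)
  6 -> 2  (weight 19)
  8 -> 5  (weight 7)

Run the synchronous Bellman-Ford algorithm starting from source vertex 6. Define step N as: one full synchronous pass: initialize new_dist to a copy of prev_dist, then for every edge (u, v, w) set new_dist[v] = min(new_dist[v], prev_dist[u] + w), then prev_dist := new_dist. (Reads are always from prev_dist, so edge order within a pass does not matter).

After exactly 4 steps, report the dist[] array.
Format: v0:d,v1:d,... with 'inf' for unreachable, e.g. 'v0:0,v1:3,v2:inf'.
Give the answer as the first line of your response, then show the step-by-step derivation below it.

v0:inf,v1:3,v2:19,v3:inf,v4:inf,v5:27,v6:0,v7:inf,v8:20

step 1: dist = v0:inf,v1:3,v2:19,v3:inf,v4:inf,v5:inf,v6:0,v7:inf,v8:inf
step 2: dist = v0:inf,v1:3,v2:19,v3:inf,v4:inf,v5:inf,v6:0,v7:inf,v8:20
step 3: dist = v0:inf,v1:3,v2:19,v3:inf,v4:inf,v5:27,v6:0,v7:inf,v8:20
step 4: dist = v0:inf,v1:3,v2:19,v3:inf,v4:inf,v5:27,v6:0,v7:inf,v8:20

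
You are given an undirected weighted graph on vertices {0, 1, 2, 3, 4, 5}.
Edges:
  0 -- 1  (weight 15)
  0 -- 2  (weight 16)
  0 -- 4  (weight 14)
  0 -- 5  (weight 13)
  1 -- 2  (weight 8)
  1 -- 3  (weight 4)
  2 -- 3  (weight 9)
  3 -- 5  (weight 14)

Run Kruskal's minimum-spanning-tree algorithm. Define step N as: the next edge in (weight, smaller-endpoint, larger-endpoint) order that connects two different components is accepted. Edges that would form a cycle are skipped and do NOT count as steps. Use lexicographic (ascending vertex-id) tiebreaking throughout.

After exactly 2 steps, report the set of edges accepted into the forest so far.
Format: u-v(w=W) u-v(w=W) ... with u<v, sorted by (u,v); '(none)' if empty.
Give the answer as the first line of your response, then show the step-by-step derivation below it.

1-2(w=8) 1-3(w=4)

step 1: add edge 1-3 (w=4); MST = {1-3(w=4)}
step 2: add edge 1-2 (w=8); MST = {1-2(w=8) 1-3(w=4)}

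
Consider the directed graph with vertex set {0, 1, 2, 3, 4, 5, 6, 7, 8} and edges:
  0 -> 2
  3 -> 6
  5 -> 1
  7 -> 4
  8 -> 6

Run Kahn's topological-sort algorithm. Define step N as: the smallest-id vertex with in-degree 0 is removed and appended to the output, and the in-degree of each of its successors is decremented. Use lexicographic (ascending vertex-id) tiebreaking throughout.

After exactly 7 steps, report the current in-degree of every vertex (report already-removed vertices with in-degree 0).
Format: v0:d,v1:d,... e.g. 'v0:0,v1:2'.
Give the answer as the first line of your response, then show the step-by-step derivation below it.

v0:0,v1:0,v2:0,v3:0,v4:0,v5:0,v6:1,v7:0,v8:0

step 1: output 0; order=[0]; indeg=(0,1,0,0,1,0,2,0,0)
step 2: output 2; order=[0,2]; indeg=(0,1,0,0,1,0,2,0,0)
step 3: output 3; order=[0,2,3]; indeg=(0,1,0,0,1,0,1,0,0)
step 4: output 5; order=[0,2,3,5]; indeg=(0,0,0,0,1,0,1,0,0)
step 5: output 1; order=[0,2,3,5,1]; indeg=(0,0,0,0,1,0,1,0,0)
step 6: output 7; order=[0,2,3,5,1,7]; indeg=(0,0,0,0,0,0,1,0,0)
step 7: output 4; order=[0,2,3,5,1,7,4]; indeg=(0,0,0,0,0,0,1,0,0)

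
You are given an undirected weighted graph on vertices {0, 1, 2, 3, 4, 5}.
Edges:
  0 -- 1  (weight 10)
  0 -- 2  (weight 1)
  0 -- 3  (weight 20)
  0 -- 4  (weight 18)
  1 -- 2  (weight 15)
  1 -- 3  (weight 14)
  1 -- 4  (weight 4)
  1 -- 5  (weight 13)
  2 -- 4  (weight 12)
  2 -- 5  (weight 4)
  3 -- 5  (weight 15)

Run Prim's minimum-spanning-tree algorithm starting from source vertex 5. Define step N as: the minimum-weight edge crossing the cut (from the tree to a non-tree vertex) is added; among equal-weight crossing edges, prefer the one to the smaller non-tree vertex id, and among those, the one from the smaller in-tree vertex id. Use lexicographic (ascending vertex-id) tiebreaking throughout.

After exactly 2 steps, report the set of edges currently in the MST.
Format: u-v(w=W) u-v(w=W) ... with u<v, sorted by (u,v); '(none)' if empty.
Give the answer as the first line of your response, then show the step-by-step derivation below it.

0-2(w=1) 2-5(w=4)

step 1: add edge 2-5 (w=4); MST = {2-5(w=4)}
step 2: add edge 0-2 (w=1); MST = {0-2(w=1) 2-5(w=4)}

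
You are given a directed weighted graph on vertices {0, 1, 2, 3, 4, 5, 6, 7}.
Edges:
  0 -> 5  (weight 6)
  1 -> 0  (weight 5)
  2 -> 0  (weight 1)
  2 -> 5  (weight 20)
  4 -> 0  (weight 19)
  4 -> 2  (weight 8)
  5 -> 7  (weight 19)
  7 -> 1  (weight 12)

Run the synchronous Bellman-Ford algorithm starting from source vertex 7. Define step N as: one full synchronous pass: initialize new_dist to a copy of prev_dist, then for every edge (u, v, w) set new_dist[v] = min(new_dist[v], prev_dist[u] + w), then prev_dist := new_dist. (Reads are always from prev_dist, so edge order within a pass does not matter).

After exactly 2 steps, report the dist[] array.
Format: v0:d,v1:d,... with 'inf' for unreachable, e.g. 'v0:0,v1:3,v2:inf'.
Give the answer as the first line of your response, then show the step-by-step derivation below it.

v0:17,v1:12,v2:inf,v3:inf,v4:inf,v5:inf,v6:inf,v7:0

step 1: dist = v0:inf,v1:12,v2:inf,v3:inf,v4:inf,v5:inf,v6:inf,v7:0
step 2: dist = v0:17,v1:12,v2:inf,v3:inf,v4:inf,v5:inf,v6:inf,v7:0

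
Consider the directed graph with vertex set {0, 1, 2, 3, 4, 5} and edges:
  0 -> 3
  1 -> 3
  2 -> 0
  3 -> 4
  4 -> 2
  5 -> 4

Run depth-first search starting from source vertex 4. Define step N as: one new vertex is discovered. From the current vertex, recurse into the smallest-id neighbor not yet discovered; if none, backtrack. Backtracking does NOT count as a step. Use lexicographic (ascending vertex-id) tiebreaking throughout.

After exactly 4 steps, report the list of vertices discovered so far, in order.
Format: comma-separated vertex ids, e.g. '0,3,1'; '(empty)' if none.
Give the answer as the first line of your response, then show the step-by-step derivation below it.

4,2,0,3

step 1: discover 4; path=4; order=4
step 2: discover 2; path=4>2; order=4,2
step 3: discover 0; path=4>2>0; order=4,2,0
step 4: discover 3; path=4>2>0>3; order=4,2,0,3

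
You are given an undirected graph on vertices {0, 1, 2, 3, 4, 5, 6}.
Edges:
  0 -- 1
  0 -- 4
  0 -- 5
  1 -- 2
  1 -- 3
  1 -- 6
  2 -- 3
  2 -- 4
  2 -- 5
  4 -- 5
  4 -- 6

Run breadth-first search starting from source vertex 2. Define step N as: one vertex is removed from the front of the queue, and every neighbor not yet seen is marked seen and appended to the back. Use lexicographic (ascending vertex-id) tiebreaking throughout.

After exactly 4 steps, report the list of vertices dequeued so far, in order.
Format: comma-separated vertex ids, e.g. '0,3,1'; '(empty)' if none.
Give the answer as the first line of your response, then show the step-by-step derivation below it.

2,1,3,4

step 1: dequeue 2; queue=[1,3,4,5]; order=2
step 2: dequeue 1; queue=[3,4,5,0,6]; order=2,1
step 3: dequeue 3; queue=[4,5,0,6]; order=2,1,3
step 4: dequeue 4; queue=[5,0,6]; order=2,1,3,4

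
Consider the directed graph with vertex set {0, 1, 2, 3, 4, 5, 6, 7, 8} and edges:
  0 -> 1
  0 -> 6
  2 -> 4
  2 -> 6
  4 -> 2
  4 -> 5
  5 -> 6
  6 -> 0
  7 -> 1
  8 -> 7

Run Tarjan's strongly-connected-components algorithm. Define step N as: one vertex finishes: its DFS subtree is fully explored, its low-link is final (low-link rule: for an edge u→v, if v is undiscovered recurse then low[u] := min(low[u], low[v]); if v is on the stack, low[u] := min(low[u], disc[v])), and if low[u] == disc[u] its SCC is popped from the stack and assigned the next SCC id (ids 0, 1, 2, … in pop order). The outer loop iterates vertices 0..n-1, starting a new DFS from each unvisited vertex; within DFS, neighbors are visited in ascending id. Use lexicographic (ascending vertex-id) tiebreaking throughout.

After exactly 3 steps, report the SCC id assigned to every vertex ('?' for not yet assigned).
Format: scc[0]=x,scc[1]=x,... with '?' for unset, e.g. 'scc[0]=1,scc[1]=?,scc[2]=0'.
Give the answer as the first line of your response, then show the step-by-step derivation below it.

scc[0]=1,scc[1]=0,scc[2]=?,scc[3]=?,scc[4]=?,scc[5]=?,scc[6]=1,scc[7]=?,scc[8]=?

step 1: low=(low[0]=0,low[1]=1,low[2]=?,low[3]=?,low[4]=?,low[5]=?,low[6]=?,low[7]=?,low[8]=?); scc=(scc[0]=?,scc[1]=0,scc[2]=?,scc[3]=?,scc[4]=?,scc[5]=?,scc[6]=?,scc[7]=?,scc[8]=?)
step 2: low=(low[0]=0,low[1]=1,low[2]=?,low[3]=?,low[4]=?,low[5]=?,low[6]=0,low[7]=?,low[8]=?); scc=(scc[0]=?,scc[1]=0,scc[2]=?,scc[3]=?,scc[4]=?,scc[5]=?,scc[6]=?,scc[7]=?,scc[8]=?)
step 3: low=(low[0]=0,low[1]=1,low[2]=?,low[3]=?,low[4]=?,low[5]=?,low[6]=0,low[7]=?,low[8]=?); scc=(scc[0]=1,scc[1]=0,scc[2]=?,scc[3]=?,scc[4]=?,scc[5]=?,scc[6]=1,scc[7]=?,scc[8]=?)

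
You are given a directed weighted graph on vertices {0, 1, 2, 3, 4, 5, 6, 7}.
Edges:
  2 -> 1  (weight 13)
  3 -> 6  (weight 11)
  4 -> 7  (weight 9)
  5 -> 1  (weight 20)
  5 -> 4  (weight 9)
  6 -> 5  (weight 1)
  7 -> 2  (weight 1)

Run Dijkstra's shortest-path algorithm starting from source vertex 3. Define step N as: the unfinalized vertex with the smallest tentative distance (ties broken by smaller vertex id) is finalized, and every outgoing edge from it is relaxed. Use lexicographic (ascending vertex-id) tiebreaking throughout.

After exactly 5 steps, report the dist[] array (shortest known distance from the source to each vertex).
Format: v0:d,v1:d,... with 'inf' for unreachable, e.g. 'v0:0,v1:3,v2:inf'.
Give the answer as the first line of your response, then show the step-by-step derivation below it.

v0:inf,v1:32,v2:31,v3:0,v4:21,v5:12,v6:11,v7:30

step 1: dist = v0:inf,v1:inf,v2:inf,v3:0,v4:inf,v5:inf,v6:11,v7:inf
step 2: dist = v0:inf,v1:inf,v2:inf,v3:0,v4:inf,v5:12,v6:11,v7:inf
step 3: dist = v0:inf,v1:32,v2:inf,v3:0,v4:21,v5:12,v6:11,v7:inf
step 4: dist = v0:inf,v1:32,v2:inf,v3:0,v4:21,v5:12,v6:11,v7:30
step 5: dist = v0:inf,v1:32,v2:31,v3:0,v4:21,v5:12,v6:11,v7:30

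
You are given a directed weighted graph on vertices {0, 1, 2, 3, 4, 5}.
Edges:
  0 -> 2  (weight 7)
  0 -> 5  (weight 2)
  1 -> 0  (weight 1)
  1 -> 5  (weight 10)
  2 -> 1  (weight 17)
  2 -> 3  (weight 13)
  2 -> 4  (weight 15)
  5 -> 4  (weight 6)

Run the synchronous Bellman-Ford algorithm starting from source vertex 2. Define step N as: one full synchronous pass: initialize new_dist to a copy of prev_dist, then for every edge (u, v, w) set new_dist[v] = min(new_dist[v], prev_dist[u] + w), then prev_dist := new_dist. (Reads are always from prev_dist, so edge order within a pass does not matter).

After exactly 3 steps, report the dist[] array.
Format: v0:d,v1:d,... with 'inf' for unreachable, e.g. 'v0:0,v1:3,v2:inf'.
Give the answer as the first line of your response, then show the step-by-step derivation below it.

v0:18,v1:17,v2:0,v3:13,v4:15,v5:20

step 1: dist = v0:inf,v1:17,v2:0,v3:13,v4:15,v5:inf
step 2: dist = v0:18,v1:17,v2:0,v3:13,v4:15,v5:27
step 3: dist = v0:18,v1:17,v2:0,v3:13,v4:15,v5:20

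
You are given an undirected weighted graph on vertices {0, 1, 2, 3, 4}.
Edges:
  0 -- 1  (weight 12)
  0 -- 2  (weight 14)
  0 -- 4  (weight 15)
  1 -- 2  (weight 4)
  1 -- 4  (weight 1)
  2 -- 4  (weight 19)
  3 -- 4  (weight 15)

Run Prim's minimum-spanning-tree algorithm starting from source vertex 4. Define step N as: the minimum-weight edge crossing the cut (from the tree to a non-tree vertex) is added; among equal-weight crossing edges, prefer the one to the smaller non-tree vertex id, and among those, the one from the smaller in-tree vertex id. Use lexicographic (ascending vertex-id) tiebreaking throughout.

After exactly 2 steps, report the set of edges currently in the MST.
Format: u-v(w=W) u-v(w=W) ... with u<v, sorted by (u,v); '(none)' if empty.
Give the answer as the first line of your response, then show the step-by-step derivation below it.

1-2(w=4) 1-4(w=1)

step 1: add edge 1-4 (w=1); MST = {1-4(w=1)}
step 2: add edge 1-2 (w=4); MST = {1-2(w=4) 1-4(w=1)}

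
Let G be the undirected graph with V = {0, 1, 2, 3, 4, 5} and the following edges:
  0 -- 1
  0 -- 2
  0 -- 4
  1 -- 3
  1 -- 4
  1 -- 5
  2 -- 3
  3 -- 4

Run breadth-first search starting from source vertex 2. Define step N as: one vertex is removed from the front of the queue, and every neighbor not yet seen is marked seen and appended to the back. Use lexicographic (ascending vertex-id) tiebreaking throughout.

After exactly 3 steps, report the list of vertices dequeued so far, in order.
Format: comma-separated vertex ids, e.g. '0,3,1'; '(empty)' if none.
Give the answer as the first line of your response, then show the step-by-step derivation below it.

2,0,3

step 1: dequeue 2; queue=[0,3]; order=2
step 2: dequeue 0; queue=[3,1,4]; order=2,0
step 3: dequeue 3; queue=[1,4]; order=2,0,3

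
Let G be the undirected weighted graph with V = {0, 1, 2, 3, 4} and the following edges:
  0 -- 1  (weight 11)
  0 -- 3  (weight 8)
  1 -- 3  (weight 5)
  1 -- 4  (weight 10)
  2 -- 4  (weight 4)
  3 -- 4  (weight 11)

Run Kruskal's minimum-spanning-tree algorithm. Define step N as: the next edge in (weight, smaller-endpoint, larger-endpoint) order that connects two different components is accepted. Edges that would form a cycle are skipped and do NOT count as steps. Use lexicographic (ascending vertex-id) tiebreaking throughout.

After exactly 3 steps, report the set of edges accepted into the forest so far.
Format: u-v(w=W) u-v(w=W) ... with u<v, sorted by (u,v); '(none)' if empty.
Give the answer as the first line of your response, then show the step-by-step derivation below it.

0-3(w=8) 1-3(w=5) 2-4(w=4)

step 1: add edge 2-4 (w=4); MST = {2-4(w=4)}
step 2: add edge 1-3 (w=5); MST = {1-3(w=5) 2-4(w=4)}
step 3: add edge 0-3 (w=8); MST = {0-3(w=8) 1-3(w=5) 2-4(w=4)}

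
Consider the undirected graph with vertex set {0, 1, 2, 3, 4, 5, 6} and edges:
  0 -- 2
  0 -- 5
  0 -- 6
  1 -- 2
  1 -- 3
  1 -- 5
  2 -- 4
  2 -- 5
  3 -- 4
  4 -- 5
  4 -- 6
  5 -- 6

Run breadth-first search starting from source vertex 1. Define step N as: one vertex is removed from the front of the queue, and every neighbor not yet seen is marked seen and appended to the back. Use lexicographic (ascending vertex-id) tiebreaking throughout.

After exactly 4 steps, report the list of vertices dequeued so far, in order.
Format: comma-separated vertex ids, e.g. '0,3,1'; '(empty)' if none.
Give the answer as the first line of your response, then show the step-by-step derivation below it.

1,2,3,5

step 1: dequeue 1; queue=[2,3,5]; order=1
step 2: dequeue 2; queue=[3,5,0,4]; order=1,2
step 3: dequeue 3; queue=[5,0,4]; order=1,2,3
step 4: dequeue 5; queue=[0,4,6]; order=1,2,3,5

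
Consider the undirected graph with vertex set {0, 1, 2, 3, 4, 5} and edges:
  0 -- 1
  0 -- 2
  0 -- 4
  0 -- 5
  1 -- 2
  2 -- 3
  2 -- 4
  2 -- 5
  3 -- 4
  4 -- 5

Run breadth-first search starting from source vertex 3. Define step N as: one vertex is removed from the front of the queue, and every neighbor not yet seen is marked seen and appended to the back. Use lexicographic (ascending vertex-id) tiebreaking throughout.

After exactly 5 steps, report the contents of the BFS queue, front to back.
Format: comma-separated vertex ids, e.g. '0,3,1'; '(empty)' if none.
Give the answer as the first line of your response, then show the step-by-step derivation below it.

5

step 1: dequeue 3; queue=[2,4]; order=3
step 2: dequeue 2; queue=[4,0,1,5]; order=3,2
step 3: dequeue 4; queue=[0,1,5]; order=3,2,4
step 4: dequeue 0; queue=[1,5]; order=3,2,4,0
step 5: dequeue 1; queue=[5]; order=3,2,4,0,1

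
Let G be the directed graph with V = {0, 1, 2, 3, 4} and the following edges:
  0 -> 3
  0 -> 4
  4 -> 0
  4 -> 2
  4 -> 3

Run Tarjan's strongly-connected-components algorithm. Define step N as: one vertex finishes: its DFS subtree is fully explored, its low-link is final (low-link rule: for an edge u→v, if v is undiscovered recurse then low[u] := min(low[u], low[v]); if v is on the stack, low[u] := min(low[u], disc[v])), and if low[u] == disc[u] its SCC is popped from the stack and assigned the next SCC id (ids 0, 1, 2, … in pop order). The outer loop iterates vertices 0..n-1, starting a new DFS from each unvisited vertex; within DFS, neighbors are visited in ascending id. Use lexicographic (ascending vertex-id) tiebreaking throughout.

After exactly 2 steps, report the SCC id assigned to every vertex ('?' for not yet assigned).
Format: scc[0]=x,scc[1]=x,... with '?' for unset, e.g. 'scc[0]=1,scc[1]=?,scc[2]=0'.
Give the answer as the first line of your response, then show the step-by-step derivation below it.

scc[0]=?,scc[1]=?,scc[2]=1,scc[3]=0,scc[4]=?

step 1: low=(low[0]=0,low[1]=?,low[2]=?,low[3]=1,low[4]=?); scc=(scc[0]=?,scc[1]=?,scc[2]=?,scc[3]=0,scc[4]=?)
step 2: low=(low[0]=0,low[1]=?,low[2]=3,low[3]=1,low[4]=0); scc=(scc[0]=?,scc[1]=?,scc[2]=1,scc[3]=0,scc[4]=?)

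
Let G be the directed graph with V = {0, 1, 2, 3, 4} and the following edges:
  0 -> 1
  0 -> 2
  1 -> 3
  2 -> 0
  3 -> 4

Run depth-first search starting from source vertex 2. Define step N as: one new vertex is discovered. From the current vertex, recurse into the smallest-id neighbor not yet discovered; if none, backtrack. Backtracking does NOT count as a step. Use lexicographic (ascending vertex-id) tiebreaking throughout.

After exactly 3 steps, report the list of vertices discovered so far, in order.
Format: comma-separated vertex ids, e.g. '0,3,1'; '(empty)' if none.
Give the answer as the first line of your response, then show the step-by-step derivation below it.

2,0,1

step 1: discover 2; path=2; order=2
step 2: discover 0; path=2>0; order=2,0
step 3: discover 1; path=2>0>1; order=2,0,1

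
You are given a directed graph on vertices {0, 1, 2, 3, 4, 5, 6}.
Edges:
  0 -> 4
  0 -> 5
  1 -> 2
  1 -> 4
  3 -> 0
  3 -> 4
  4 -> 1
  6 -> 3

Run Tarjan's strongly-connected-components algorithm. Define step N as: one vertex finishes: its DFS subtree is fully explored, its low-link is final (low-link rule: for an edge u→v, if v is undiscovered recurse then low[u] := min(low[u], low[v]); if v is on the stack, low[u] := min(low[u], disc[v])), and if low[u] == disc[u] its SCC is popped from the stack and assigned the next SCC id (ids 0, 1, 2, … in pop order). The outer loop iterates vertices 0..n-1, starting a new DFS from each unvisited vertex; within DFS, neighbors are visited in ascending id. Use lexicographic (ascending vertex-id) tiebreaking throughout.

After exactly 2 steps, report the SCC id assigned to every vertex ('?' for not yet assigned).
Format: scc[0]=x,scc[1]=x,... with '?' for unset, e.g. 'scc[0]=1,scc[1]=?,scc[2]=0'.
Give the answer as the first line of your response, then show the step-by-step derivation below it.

scc[0]=?,scc[1]=?,scc[2]=0,scc[3]=?,scc[4]=?,scc[5]=?,scc[6]=?

step 1: low=(low[0]=0,low[1]=2,low[2]=3,low[3]=?,low[4]=1,low[5]=?,low[6]=?); scc=(scc[0]=?,scc[1]=?,scc[2]=0,scc[3]=?,scc[4]=?,scc[5]=?,scc[6]=?)
step 2: low=(low[0]=0,low[1]=1,low[2]=3,low[3]=?,low[4]=1,low[5]=?,low[6]=?); scc=(scc[0]=?,scc[1]=?,scc[2]=0,scc[3]=?,scc[4]=?,scc[5]=?,scc[6]=?)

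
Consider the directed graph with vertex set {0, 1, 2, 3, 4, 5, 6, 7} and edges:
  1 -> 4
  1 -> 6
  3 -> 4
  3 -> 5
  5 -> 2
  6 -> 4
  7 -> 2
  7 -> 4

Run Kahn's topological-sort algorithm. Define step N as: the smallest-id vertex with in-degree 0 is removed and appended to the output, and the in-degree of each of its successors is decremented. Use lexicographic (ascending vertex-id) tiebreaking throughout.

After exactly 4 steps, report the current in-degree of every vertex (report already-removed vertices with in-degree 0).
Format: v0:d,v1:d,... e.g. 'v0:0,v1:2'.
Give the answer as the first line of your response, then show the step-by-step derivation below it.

v0:0,v1:0,v2:1,v3:0,v4:2,v5:0,v6:0,v7:0

step 1: output 0; order=[0]; indeg=(0,0,2,0,4,1,1,0)
step 2: output 1; order=[0,1]; indeg=(0,0,2,0,3,1,0,0)
step 3: output 3; order=[0,1,3]; indeg=(0,0,2,0,2,0,0,0)
step 4: output 5; order=[0,1,3,5]; indeg=(0,0,1,0,2,0,0,0)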